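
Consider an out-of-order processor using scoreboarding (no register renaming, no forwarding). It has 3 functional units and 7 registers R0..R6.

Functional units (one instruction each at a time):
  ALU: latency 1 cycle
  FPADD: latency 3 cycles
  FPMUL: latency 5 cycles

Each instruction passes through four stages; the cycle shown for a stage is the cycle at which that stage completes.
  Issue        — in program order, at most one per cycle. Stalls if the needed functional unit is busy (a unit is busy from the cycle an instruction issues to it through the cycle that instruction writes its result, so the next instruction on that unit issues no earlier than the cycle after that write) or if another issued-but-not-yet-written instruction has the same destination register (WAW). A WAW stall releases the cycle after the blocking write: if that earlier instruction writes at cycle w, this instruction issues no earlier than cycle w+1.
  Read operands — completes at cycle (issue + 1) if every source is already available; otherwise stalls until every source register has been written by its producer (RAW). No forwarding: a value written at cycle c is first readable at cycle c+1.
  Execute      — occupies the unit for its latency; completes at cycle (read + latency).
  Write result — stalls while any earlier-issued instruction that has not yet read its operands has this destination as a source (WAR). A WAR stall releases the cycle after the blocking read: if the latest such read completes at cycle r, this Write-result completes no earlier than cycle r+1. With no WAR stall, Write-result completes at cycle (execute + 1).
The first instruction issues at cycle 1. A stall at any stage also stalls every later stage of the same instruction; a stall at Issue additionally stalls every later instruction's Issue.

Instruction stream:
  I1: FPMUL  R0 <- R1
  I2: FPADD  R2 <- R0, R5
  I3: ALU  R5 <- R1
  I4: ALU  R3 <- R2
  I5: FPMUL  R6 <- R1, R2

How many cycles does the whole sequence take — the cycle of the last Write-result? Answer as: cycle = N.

cycle = 20

t=1  issue I1 (FPMUL)
t=2  I1 read-ops, issue I2 (FPADD)
t=3  issue I3 (ALU)
t=4  I3 read-ops
t=5  I3 finished on ALU
t=7  I1 finished on FPMUL
t=8  I1→R0
t=9  I2 read-ops
t=10  I3→R5
t=11  issue I4 (ALU)
t=12  I2 finished on FPADD, issue I5 (FPMUL)
t=13  I2→R2
t=14  I4 read-ops, I5 read-ops
t=15  I4 finished on ALU
t=16  I4→R3
t=19  I5 finished on FPMUL
t=20  I5→R6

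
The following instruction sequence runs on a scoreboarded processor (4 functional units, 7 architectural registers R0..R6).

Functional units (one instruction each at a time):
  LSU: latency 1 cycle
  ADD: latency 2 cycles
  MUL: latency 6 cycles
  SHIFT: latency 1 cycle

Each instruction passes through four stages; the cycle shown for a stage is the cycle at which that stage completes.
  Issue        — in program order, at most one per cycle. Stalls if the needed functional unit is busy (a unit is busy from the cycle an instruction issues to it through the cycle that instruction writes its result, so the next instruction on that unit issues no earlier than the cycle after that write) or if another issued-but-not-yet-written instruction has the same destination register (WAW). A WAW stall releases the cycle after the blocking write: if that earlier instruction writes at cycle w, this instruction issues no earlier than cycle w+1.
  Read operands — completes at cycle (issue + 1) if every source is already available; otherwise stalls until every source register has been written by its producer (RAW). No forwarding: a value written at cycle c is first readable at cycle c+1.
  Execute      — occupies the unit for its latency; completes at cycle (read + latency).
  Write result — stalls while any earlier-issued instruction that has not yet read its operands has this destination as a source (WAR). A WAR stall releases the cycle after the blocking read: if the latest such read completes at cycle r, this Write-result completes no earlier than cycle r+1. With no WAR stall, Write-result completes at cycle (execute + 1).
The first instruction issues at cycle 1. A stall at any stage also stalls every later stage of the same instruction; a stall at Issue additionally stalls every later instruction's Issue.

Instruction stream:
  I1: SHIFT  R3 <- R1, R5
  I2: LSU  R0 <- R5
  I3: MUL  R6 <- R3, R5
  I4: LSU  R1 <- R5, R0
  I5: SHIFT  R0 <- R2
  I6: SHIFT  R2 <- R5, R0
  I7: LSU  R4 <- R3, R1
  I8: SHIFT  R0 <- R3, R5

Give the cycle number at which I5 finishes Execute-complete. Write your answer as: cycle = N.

I1 -> (1, 2, 3, 4)
I2 -> (2, 3, 4, 5)
I3 -> (3, 5, 11, 12)  // RAW R3: wait I1 write@4
I4 -> (6, 7, 8, 9)  // struct: LSU busy until I2 writes@5
I5 -> (7, 8, 9, 10)
I6 -> (11, 12, 13, 14)  // struct: SHIFT busy until I5 writes@10
I7 -> (12, 13, 14, 15)
I8 -> (15, 16, 17, 18)  // struct: SHIFT busy until I6 writes@14

cycle = 9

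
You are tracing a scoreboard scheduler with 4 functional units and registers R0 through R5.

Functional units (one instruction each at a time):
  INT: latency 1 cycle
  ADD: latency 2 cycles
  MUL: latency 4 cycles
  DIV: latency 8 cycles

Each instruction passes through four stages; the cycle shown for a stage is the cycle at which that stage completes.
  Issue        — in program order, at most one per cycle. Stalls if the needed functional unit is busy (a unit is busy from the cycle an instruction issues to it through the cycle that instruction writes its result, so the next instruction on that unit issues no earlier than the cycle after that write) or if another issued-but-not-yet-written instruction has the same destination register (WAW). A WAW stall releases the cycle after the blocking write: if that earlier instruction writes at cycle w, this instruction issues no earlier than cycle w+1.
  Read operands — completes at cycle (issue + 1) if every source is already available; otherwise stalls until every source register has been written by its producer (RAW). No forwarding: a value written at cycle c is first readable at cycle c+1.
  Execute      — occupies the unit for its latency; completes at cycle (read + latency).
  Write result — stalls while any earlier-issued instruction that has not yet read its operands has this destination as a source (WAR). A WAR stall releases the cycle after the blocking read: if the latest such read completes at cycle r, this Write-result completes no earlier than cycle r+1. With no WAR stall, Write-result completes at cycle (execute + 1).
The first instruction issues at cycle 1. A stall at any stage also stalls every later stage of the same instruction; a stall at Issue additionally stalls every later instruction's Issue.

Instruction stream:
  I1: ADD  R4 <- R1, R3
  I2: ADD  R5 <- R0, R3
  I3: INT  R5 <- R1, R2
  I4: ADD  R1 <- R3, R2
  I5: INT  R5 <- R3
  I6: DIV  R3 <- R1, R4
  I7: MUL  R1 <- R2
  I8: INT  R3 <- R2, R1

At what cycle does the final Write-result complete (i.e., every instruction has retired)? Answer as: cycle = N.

cycle = 30

c1: I1 dispatched to ADD
c2: I1 operands ready
c4: I1 complete
c5: R4←I1
c6: I2 dispatched to ADD
c7: I2 operands ready
c9: I2 complete
c10: R5←I2
c11: I3 dispatched to INT
c12: I3 operands ready | I4 dispatched to ADD
c13: I3 complete | I4 operands ready
c14: R5←I3
c15: I4 complete | I5 dispatched to INT
c16: R1←I4 | I5 operands ready | I6 dispatched to DIV
c17: I5 complete | I6 operands ready | I7 dispatched to MUL
c18: R5←I5 | I7 operands ready
c22: I7 complete
c23: R1←I7
c25: I6 complete
c26: R3←I6
c27: I8 dispatched to INT
c28: I8 operands ready
c29: I8 complete
c30: R3←I8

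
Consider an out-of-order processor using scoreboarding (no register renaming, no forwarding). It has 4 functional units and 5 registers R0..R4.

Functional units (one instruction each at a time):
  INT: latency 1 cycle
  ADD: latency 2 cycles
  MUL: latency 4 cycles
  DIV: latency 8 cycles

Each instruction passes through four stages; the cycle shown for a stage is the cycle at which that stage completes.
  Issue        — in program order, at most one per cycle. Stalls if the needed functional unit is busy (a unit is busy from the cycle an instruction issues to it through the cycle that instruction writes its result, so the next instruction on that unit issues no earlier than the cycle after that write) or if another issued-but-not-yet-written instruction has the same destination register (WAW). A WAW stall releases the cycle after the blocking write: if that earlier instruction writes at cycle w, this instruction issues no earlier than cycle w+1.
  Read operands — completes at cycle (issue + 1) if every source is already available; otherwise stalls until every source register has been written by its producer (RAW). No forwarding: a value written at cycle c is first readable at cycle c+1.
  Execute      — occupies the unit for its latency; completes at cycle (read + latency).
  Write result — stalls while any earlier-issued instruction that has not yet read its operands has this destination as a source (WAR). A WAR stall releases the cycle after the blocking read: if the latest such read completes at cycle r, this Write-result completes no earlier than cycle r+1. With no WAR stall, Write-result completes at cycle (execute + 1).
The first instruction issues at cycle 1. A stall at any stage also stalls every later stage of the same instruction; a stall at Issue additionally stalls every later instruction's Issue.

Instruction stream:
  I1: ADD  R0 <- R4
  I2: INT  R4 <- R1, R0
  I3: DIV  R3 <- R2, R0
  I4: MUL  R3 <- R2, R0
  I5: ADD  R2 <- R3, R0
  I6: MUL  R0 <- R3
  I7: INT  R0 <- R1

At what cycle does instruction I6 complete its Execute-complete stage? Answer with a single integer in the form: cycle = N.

t=1  I1 issues→ADD
t=2  I1 reads · I2 issues→INT
t=3  I3 issues→DIV
t=4  I1 exec-done
t=5  I1 writes R0
t=6  I2 reads · I3 reads
t=7  I2 exec-done
t=8  I2 writes R4
t=14  I3 exec-done
t=15  I3 writes R3
t=16  I4 issues→MUL
t=17  I4 reads · I5 issues→ADD
t=21  I4 exec-done
t=22  I4 writes R3
t=23  I5 reads · I6 issues→MUL
t=24  I6 reads
t=25  I5 exec-done
t=26  I5 writes R2
t=28  I6 exec-done
t=29  I6 writes R0
t=30  I7 issues→INT
t=31  I7 reads
t=32  I7 exec-done
t=33  I7 writes R0

cycle = 28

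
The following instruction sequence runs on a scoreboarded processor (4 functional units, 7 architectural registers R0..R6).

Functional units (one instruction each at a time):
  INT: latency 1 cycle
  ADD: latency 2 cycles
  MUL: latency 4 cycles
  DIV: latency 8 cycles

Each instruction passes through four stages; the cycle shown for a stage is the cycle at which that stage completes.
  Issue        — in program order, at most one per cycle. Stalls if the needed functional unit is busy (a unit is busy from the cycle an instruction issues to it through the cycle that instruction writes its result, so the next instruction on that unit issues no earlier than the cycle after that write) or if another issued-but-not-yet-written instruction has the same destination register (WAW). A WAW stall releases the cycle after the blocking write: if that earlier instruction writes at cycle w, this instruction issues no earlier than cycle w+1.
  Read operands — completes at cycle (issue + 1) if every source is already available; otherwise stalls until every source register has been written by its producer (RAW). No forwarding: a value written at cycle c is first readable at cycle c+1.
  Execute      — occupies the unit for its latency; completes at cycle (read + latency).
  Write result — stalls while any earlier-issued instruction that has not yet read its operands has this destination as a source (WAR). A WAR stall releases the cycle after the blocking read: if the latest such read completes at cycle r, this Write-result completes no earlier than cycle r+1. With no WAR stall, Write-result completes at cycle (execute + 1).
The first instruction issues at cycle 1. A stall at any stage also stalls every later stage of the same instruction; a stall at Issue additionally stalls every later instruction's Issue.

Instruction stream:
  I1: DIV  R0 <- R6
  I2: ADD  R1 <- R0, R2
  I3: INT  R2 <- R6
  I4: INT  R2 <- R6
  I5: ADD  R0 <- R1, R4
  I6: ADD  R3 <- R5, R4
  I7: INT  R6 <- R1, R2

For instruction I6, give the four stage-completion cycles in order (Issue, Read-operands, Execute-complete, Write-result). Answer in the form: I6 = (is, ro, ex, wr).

t=1  I1 issues→DIV
t=2  I1 reads · I2 issues→ADD
t=3  I3 issues→INT
t=4  I3 reads
t=5  I3 exec-done
t=10  I1 exec-done
t=11  I1 writes R0
t=12  I2 reads
t=13  I3 writes R2
t=14  I2 exec-done · I4 issues→INT
t=15  I2 writes R1 · I4 reads
t=16  I4 exec-done · I5 issues→ADD
t=17  I4 writes R2 · I5 reads
t=19  I5 exec-done
t=20  I5 writes R0
t=21  I6 issues→ADD
t=22  I6 reads · I7 issues→INT
t=23  I7 reads
t=24  I6 exec-done · I7 exec-done
t=25  I6 writes R3 · I7 writes R6

I6 = (21, 22, 24, 25)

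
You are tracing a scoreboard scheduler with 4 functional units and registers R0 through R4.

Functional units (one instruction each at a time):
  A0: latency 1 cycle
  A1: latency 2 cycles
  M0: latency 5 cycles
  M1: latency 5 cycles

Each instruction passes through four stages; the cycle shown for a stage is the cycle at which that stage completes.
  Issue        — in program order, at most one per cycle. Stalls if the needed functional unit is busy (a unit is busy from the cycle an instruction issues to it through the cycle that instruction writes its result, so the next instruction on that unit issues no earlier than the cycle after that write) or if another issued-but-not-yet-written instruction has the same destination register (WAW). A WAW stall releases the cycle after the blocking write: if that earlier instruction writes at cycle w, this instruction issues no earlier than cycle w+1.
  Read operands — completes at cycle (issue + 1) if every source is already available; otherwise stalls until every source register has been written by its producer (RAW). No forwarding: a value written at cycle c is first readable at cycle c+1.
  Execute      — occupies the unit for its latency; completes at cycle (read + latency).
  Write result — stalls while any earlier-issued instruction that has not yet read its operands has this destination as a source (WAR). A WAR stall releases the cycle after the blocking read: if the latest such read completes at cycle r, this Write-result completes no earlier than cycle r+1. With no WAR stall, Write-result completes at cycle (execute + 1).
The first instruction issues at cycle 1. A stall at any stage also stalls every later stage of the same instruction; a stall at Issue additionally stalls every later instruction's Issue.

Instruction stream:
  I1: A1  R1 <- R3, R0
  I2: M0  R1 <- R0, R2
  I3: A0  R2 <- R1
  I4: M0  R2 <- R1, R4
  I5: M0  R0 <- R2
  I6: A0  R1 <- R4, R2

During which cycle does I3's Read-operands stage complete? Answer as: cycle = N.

cycle = 14

  I1 | 1 | 2 | 4 | 5
  I2 | 6 | 7 | 12 | 13   WAW R1: wait I1 write@5
  I3 | 7 | 14 | 15 | 16   RAW R1: wait I2 write@13
  I4 | 17 | 18 | 23 | 24   WAW R2: wait I3 write@16
  I5 | 25 | 26 | 31 | 32   struct: M0 busy until I4 writes@24
  I6 | 26 | 27 | 28 | 29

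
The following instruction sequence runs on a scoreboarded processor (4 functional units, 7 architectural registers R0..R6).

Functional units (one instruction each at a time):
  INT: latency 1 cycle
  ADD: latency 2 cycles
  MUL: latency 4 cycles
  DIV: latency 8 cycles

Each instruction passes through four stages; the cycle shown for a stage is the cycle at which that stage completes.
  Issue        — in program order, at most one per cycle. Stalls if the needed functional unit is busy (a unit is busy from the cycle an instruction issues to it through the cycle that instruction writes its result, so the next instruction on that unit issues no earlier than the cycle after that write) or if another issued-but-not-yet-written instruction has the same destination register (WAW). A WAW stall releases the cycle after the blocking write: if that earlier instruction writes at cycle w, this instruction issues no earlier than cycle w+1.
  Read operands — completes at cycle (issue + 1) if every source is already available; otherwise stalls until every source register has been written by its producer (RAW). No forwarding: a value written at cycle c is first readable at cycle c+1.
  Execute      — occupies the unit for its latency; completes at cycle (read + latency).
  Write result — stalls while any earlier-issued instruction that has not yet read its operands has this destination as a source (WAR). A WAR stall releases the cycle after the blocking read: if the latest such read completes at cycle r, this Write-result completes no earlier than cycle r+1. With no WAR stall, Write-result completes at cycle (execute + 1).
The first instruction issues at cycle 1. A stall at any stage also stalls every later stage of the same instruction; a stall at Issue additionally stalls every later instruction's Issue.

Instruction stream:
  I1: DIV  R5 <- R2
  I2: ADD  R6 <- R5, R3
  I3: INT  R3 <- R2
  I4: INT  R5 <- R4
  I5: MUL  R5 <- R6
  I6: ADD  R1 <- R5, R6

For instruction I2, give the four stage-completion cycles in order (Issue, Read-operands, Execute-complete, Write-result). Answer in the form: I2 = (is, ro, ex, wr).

I2 = (2, 12, 14, 15)

cycle 1: issue I1 (DIV)
cycle 2: I1 read-ops | issue I2 (ADD)
cycle 3: issue I3 (INT)
cycle 4: I3 read-ops
cycle 5: I3 finished on INT
cycle 10: I1 finished on DIV
cycle 11: I1→R5
cycle 12: I2 read-ops
cycle 13: I3→R3
cycle 14: I2 finished on ADD | issue I4 (INT)
cycle 15: I2→R6 | I4 read-ops
cycle 16: I4 finished on INT
cycle 17: I4→R5
cycle 18: issue I5 (MUL)
cycle 19: I5 read-ops | issue I6 (ADD)
cycle 23: I5 finished on MUL
cycle 24: I5→R5
cycle 25: I6 read-ops
cycle 27: I6 finished on ADD
cycle 28: I6→R1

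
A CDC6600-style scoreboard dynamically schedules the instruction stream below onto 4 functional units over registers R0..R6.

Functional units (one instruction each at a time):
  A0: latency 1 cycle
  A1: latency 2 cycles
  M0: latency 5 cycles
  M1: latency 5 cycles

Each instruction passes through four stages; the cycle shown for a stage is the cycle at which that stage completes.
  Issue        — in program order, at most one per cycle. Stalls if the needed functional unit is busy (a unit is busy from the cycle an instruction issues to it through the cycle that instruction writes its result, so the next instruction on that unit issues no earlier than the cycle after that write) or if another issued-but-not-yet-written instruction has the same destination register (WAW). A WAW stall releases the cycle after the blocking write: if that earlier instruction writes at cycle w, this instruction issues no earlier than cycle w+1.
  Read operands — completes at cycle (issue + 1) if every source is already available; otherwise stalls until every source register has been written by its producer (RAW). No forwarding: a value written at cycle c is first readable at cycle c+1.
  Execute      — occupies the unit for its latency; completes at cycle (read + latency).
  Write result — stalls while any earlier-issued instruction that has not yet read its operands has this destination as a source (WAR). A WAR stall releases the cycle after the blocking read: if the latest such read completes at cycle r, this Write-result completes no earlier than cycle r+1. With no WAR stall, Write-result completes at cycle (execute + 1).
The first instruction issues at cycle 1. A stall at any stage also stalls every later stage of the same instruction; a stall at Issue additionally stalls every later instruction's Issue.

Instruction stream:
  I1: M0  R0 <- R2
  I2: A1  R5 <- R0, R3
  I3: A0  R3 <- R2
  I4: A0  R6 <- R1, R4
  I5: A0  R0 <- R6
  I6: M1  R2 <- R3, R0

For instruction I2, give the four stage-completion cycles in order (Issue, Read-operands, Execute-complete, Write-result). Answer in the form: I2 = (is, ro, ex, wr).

I2 = (2, 9, 11, 12)

cycle 1: I1 dispatched to M0
cycle 2: I1 operands ready, I2 dispatched to A1
cycle 3: I3 dispatched to A0
cycle 4: I3 operands ready
cycle 5: I3 complete
cycle 7: I1 complete
cycle 8: R0←I1
cycle 9: I2 operands ready
cycle 10: R3←I3
cycle 11: I2 complete, I4 dispatched to A0
cycle 12: R5←I2, I4 operands ready
cycle 13: I4 complete
cycle 14: R6←I4
cycle 15: I5 dispatched to A0
cycle 16: I5 operands ready, I6 dispatched to M1
cycle 17: I5 complete
cycle 18: R0←I5
cycle 19: I6 operands ready
cycle 24: I6 complete
cycle 25: R2←I6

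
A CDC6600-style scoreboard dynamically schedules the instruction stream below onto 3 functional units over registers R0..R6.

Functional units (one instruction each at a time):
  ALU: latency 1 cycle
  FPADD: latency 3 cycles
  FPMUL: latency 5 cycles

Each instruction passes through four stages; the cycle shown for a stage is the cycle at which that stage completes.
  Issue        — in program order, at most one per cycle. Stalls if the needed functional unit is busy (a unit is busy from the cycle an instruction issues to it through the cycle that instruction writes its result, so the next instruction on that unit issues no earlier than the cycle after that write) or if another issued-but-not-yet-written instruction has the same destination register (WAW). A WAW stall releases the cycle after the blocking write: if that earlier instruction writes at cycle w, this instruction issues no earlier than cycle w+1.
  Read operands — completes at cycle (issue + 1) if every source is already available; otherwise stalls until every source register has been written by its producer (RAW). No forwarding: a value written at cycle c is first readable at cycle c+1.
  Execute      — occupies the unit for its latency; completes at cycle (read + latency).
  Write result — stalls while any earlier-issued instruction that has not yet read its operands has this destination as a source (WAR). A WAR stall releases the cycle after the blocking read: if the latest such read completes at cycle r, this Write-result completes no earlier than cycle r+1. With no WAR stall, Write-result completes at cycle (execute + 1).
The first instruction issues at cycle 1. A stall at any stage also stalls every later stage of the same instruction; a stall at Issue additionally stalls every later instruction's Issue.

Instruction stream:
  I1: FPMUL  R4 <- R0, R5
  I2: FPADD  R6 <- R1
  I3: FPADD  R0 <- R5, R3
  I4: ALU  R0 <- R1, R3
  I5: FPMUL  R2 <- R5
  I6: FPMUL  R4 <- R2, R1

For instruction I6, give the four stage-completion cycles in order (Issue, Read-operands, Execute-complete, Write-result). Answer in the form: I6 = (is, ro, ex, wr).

I6 = (23, 24, 29, 30)

t=1  I1 issues→FPMUL
t=2  I1 reads | I2 issues→FPADD
t=3  I2 reads
t=6  I2 exec-done
t=7  I1 exec-done | I2 writes R6
t=8  I1 writes R4 | I3 issues→FPADD
t=9  I3 reads
t=12  I3 exec-done
t=13  I3 writes R0
t=14  I4 issues→ALU
t=15  I4 reads | I5 issues→FPMUL
t=16  I4 exec-done | I5 reads
t=17  I4 writes R0
t=21  I5 exec-done
t=22  I5 writes R2
t=23  I6 issues→FPMUL
t=24  I6 reads
t=29  I6 exec-done
t=30  I6 writes R4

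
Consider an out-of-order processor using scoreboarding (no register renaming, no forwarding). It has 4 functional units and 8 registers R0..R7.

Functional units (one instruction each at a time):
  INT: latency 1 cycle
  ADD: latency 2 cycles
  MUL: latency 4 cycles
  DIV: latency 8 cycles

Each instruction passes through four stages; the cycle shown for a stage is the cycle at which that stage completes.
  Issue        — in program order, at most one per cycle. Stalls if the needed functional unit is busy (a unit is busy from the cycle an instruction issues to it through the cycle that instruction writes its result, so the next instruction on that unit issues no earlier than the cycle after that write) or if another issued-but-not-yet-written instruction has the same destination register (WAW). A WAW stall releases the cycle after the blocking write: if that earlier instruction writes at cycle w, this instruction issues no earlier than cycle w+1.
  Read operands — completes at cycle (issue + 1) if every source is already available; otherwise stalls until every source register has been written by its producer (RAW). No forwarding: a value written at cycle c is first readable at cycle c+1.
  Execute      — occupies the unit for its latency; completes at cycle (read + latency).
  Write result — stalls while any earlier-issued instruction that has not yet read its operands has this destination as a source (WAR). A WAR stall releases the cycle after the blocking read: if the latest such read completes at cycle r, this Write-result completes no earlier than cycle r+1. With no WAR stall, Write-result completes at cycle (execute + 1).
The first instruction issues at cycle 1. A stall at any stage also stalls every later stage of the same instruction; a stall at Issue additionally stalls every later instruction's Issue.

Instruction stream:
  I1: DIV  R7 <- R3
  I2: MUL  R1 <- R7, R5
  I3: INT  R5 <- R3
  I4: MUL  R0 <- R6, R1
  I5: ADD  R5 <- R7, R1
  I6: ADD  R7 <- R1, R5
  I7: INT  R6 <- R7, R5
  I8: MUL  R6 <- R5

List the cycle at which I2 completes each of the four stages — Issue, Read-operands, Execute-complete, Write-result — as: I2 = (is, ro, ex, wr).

I2 = (2, 12, 16, 17)

c1: I1 issues→DIV
c2: I1 reads, I2 issues→MUL
c3: I3 issues→INT
c4: I3 reads
c5: I3 exec-done
c10: I1 exec-done
c11: I1 writes R7
c12: I2 reads
c13: I3 writes R5
c16: I2 exec-done
c17: I2 writes R1
c18: I4 issues→MUL
c19: I4 reads, I5 issues→ADD
c20: I5 reads
c22: I5 exec-done
c23: I4 exec-done, I5 writes R5
c24: I4 writes R0, I6 issues→ADD
c25: I6 reads, I7 issues→INT
c27: I6 exec-done
c28: I6 writes R7
c29: I7 reads
c30: I7 exec-done
c31: I7 writes R6
c32: I8 issues→MUL
c33: I8 reads
c37: I8 exec-done
c38: I8 writes R6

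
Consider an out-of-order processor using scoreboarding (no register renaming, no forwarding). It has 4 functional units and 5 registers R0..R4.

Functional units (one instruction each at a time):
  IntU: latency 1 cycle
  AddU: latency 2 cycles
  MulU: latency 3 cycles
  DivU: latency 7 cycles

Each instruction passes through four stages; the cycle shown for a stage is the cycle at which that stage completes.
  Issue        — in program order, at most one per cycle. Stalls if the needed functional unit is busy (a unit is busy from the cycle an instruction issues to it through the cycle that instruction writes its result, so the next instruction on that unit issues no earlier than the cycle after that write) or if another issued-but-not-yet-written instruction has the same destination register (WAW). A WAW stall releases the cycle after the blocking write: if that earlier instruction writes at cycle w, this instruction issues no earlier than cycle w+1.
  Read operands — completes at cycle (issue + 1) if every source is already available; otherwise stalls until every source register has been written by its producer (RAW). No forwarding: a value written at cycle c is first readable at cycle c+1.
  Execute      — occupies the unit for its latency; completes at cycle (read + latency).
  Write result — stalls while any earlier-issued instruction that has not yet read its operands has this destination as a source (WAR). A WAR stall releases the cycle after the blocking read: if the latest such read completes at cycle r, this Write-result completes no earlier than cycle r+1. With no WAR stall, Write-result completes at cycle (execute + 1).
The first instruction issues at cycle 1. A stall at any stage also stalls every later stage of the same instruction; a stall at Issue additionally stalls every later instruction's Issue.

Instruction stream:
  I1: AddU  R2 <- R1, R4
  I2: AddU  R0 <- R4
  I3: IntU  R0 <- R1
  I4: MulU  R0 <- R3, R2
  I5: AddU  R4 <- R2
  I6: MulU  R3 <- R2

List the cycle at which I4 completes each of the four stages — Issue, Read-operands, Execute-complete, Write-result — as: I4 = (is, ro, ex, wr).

I4 = (15, 16, 19, 20)

I1 -> (1, 2, 4, 5)
I2 -> (6, 7, 9, 10)  // struct: AddU busy until I1 writes@5
I3 -> (11, 12, 13, 14)  // WAW R0: wait I2 write@10
I4 -> (15, 16, 19, 20)  // WAW R0: wait I3 write@14
I5 -> (16, 17, 19, 20)
I6 -> (21, 22, 25, 26)  // struct: MulU busy until I4 writes@20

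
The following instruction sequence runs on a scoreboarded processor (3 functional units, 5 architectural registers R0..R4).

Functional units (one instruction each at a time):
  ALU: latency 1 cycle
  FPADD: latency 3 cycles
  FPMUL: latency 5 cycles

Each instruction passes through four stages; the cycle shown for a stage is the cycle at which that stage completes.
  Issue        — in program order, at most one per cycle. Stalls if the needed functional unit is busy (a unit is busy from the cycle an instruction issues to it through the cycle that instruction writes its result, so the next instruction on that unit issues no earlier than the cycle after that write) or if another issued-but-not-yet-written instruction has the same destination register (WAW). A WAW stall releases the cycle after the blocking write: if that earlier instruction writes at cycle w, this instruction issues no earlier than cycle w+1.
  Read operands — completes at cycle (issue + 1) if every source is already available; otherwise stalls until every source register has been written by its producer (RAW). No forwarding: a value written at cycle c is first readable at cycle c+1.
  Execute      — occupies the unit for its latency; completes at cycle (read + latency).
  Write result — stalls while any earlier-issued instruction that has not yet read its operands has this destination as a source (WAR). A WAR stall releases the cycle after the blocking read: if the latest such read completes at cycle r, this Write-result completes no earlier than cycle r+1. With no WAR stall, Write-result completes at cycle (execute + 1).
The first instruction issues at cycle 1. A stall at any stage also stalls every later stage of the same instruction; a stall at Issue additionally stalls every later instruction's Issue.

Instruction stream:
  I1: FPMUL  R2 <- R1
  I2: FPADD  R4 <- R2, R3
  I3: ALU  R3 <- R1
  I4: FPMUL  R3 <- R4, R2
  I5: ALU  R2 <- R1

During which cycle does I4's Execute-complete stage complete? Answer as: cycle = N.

cycle = 19

t=1  issue I1 (FPMUL)
t=2  I1 read-ops; issue I2 (FPADD)
t=3  issue I3 (ALU)
t=4  I3 read-ops
t=5  I3 finished on ALU
t=7  I1 finished on FPMUL
t=8  I1→R2
t=9  I2 read-ops
t=10  I3→R3
t=11  issue I4 (FPMUL)
t=12  I2 finished on FPADD; issue I5 (ALU)
t=13  I2→R4; I5 read-ops
t=14  I4 read-ops; I5 finished on ALU
t=15  I5→R2
t=19  I4 finished on FPMUL
t=20  I4→R3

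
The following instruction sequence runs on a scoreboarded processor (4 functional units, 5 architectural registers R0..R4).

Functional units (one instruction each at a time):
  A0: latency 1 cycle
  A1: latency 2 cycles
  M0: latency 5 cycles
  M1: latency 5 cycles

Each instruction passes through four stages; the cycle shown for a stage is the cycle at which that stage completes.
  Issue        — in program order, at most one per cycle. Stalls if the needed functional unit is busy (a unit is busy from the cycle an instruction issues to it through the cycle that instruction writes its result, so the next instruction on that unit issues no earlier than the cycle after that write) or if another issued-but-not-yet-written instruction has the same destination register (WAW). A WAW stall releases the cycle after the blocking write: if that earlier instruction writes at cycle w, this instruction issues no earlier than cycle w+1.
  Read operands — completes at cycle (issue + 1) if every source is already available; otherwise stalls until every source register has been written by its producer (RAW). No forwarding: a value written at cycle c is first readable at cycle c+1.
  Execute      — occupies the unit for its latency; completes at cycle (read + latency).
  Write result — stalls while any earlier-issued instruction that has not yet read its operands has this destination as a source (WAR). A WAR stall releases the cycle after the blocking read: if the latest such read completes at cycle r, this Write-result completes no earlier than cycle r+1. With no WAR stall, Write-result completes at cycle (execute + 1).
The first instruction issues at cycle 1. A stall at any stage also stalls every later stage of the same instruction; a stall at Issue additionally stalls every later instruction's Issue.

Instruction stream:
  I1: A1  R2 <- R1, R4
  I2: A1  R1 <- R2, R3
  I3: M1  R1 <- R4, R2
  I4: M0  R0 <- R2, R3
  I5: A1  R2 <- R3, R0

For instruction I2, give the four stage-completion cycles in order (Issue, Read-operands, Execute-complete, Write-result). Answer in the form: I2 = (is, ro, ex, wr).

I1  is:1  ro:2  ex:4  wr:5
I2  is:6  ro:7  ex:9  wr:10  — struct: A1 busy until I1 writes@5
I3  is:11  ro:12  ex:17  wr:18  — WAW R1: wait I2 write@10
I4  is:12  ro:13  ex:18  wr:19
I5  is:13  ro:20  ex:22  wr:23  — RAW R0: wait I4 write@19

I2 = (6, 7, 9, 10)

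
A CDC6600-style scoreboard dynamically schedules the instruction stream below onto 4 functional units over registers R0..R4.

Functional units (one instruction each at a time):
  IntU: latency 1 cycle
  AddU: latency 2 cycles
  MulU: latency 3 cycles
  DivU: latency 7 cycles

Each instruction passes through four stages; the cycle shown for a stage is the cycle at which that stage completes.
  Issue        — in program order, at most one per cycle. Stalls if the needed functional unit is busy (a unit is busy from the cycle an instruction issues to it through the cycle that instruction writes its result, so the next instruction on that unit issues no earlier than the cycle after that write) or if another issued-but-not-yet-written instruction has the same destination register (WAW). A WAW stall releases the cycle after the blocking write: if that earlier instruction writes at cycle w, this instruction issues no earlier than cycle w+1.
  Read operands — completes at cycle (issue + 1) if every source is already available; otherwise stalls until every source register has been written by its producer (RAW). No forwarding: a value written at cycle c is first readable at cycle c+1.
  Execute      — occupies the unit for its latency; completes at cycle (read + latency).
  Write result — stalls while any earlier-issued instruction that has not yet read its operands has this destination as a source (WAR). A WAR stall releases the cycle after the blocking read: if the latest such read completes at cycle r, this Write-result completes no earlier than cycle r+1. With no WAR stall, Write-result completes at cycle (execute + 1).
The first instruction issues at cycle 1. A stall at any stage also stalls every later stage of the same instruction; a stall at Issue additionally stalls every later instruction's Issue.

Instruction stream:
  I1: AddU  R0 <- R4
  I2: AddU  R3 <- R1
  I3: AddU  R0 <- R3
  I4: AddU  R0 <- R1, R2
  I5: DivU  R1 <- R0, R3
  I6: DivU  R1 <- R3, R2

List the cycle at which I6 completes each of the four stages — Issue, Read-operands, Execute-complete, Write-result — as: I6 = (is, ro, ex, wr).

I6 = (30, 31, 38, 39)

I1  is:1  ro:2  ex:4  wr:5
I2  is:6  ro:7  ex:9  wr:10  — struct: AddU busy until I1 writes@5
I3  is:11  ro:12  ex:14  wr:15  — struct: AddU busy until I2 writes@10
I4  is:16  ro:17  ex:19  wr:20  — struct: AddU busy until I3 writes@15
I5  is:17  ro:21  ex:28  wr:29  — RAW R0: wait I4 write@20
I6  is:30  ro:31  ex:38  wr:39  — struct: DivU busy until I5 writes@29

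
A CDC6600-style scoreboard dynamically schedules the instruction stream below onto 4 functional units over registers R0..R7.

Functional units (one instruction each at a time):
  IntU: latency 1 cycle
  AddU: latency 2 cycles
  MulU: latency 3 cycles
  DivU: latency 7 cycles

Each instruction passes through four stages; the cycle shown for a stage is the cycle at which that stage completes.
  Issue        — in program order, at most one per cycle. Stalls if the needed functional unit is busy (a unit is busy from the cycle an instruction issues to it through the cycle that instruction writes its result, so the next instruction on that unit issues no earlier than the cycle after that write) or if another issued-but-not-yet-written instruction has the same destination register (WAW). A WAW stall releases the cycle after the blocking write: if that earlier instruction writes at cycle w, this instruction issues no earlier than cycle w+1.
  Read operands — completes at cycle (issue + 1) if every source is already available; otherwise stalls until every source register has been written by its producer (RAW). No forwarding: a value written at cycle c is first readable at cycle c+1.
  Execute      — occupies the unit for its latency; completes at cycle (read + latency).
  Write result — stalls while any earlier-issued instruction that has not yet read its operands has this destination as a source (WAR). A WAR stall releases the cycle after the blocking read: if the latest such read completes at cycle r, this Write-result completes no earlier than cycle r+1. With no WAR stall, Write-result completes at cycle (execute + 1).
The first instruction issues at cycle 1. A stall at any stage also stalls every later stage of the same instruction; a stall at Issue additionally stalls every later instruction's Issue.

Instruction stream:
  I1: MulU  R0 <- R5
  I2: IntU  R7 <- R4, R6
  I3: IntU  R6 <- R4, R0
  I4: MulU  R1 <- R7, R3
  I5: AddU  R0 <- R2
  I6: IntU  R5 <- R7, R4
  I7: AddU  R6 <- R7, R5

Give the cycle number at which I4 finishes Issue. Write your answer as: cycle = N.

1) issue 1, read 2, done 5, write 6
2) issue 2, read 3, done 4, write 5
3) issue 6, read 7, done 8, write 9  <struct: IntU busy until I2 writes@5>
4) issue 7, read 8, done 11, write 12
5) issue 8, read 9, done 11, write 12
6) issue 10, read 11, done 12, write 13  <struct: IntU busy until I3 writes@9>
7) issue 13, read 14, done 16, write 17  <struct: AddU busy until I5 writes@12>

cycle = 7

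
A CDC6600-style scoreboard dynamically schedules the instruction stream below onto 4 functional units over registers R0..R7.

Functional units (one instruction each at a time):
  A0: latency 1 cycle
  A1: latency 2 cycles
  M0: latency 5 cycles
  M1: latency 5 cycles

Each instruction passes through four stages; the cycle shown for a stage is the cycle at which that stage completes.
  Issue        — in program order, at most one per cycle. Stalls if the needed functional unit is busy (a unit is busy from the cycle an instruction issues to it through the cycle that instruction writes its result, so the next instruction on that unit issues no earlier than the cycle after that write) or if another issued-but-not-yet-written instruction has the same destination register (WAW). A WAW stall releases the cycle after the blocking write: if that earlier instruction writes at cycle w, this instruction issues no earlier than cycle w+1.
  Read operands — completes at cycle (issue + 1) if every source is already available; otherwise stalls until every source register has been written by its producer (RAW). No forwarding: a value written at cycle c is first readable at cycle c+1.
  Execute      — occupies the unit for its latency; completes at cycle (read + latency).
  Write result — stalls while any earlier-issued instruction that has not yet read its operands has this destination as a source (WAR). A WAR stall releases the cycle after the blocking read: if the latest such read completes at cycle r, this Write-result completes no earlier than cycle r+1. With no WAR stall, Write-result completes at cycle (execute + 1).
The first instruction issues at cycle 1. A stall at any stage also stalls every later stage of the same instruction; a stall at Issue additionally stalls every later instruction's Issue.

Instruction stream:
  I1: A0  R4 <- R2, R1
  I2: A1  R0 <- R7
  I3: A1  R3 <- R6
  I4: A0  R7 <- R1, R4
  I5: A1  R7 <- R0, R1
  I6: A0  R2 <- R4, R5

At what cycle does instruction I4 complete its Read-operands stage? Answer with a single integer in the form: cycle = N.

cycle = 9

1) issue 1, read 2, done 3, write 4
2) issue 2, read 3, done 5, write 6
3) issue 7, read 8, done 10, write 11  <struct: A1 busy until I2 writes@6>
4) issue 8, read 9, done 10, write 11
5) issue 12, read 13, done 15, write 16  <WAW R7: wait I4 write@11>
6) issue 13, read 14, done 15, write 16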